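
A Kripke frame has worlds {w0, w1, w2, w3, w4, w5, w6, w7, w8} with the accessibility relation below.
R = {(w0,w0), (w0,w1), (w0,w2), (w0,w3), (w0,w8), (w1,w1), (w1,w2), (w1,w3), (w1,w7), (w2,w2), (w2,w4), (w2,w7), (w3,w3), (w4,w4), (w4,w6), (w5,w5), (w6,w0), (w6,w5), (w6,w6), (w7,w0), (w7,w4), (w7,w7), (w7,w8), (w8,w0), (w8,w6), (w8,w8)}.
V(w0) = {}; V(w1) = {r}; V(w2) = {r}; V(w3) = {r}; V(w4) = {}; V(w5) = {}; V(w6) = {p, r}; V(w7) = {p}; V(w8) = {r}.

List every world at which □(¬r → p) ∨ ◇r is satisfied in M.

Let φ = □(¬r → p) ∨ ◇r. Evaluate φ at each world:
  w0 (successors {w0, w1, w2, w3, w8}): φ is true.
  w1 (successors {w1, w2, w3, w7}): φ is true.
  w2 (successors {w2, w4, w7}): φ is true.
  w3 (successors {w3}): φ is true.
  w4 (successors {w4, w6}): φ is true.
  w5 (successors {w5}): φ is false.
  w6 (successors {w0, w5, w6}): φ is true.
  w7 (successors {w0, w4, w7, w8}): φ is true.
  w8 (successors {w0, w6, w8}): φ is true.
For instance, at w0:
  At w0: □(¬r → p) is false, ◇r is true, so □(¬r → p) ∨ ◇r is true.
    At w0: □(¬r → p) requires ¬r → p at every successor {w0, w1, w2, w3, w8}.
      ¬r → p fails at w0, so □(¬r → p) is false at w0.
    At w0: ◇r requires r at some successor in {w0, w1, w2, w3, w8}.
      r holds at w1, so ◇r is true at w0.
Satisfying worlds: {w0, w1, w2, w3, w4, w6, w7, w8}

w0, w1, w2, w3, w4, w6, w7, w8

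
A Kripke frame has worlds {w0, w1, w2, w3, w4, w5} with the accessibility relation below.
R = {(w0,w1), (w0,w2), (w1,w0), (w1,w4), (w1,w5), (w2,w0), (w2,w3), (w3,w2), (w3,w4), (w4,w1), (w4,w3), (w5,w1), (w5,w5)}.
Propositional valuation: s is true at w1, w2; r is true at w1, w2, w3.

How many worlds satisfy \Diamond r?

Let φ = \Diamond r. Evaluate φ at each world:
  w0 (successors {w1, w2}): φ is true.
  w1 (successors {w0, w4, w5}): φ is false.
  w2 (successors {w0, w3}): φ is true.
  w3 (successors {w2, w4}): φ is true.
  w4 (successors {w1, w3}): φ is true.
  w5 (successors {w1, w5}): φ is true.
For instance, at w5:
  At w5: \Diamond r requires r at some successor in {w1, w5}.
    r holds at w1, so \Diamond r is true at w5.
Satisfying worlds: {w0, w2, w3, w4, w5}

5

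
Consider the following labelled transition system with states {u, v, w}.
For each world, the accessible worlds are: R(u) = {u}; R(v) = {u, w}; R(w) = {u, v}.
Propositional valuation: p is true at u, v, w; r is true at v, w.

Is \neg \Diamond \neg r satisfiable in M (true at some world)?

No

Let φ = \neg \Diamond \neg r. Evaluate φ at each world:
  u (successors {u}): φ is false.
  v (successors {u, w}): φ is false.
  w (successors {u, v}): φ is false.
For instance, at u:
  At u: \Diamond \neg r is true, so \neg \Diamond \neg r is false.
    At u: \Diamond \neg r requires \neg r at some successor in {u}.
      \neg r holds at u, so \Diamond \neg r is true at u.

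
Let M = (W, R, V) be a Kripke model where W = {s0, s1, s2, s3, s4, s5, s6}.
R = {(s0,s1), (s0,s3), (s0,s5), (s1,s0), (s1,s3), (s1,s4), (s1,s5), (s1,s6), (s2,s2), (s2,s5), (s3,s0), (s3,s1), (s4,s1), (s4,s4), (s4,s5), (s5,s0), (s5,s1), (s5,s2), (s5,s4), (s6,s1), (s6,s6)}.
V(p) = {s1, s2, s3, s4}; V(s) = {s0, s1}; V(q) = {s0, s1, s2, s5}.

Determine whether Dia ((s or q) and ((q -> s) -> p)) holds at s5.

At s5: Dia ((s or q) and ((q -> s) -> p)) requires (s or q) and ((q -> s) -> p) at some successor in {s0, s1, s2, s4}.
  (s or q) and ((q -> s) -> p) holds at s1, so Dia ((s or q) and ((q -> s) -> p)) is true at s5.

Yes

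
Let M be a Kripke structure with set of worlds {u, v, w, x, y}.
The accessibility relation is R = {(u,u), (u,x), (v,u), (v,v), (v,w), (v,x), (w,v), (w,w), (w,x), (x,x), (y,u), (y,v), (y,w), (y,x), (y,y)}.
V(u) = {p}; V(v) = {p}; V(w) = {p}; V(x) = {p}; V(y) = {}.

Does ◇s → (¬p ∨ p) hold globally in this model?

Yes

Let φ = ◇s → (¬p ∨ p). Evaluate φ at each world:
  u (successors {u, x}): φ is true.
  v (successors {u, v, w, x}): φ is true.
  w (successors {v, w, x}): φ is true.
  x (successors {x}): φ is true.
  y (successors {u, v, w, x, y}): φ is true.
For instance, at u:
  At u: ◇s is false, ¬p ∨ p is true, so ◇s → (¬p ∨ p) is true.
    At u: ◇s requires s at some successor in {u, x}.
      At u: s is false.
      At x: s is false.
    So ◇s is false at u.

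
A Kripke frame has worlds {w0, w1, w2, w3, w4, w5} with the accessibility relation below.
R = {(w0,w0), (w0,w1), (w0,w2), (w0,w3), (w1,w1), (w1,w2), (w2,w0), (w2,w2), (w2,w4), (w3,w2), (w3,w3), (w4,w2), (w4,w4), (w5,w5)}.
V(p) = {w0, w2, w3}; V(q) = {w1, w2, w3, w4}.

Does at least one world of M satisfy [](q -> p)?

Yes

Recall that []ψ holds at a world iff ψ holds at every accessible world, and <>ψ holds iff ψ holds at some accessible world.
Let φ = [](q -> p). Evaluate φ at each world:
  w0 (successors {w0, w1, w2, w3}): φ is false.
  w1 (successors {w1, w2}): φ is false.
  w2 (successors {w0, w2, w4}): φ is false.
  w3 (successors {w2, w3}): φ is true.
  w4 (successors {w2, w4}): φ is false.
  w5 (successors {w5}): φ is true.
Detail at w3 (witness):
  At w3: [](q -> p) requires q -> p at every successor {w2, w3}.
    At w2: q -> p is true.
    At w3: q -> p is true.
  So [](q -> p) is true at w3.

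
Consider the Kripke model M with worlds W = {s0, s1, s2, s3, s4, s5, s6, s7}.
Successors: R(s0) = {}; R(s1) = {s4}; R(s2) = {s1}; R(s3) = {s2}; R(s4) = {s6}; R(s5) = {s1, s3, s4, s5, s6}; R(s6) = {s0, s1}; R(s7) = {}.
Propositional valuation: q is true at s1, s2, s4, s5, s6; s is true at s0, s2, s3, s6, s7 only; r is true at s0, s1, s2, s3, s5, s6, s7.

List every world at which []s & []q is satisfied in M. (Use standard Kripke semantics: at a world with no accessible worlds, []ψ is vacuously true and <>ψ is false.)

Let φ = []s & []q. Evaluate φ at each world:
  s0 (successors ∅): φ is true.
  s1 (successors {s4}): φ is false.
  s2 (successors {s1}): φ is false.
  s3 (successors {s2}): φ is true.
  s4 (successors {s6}): φ is true.
  s5 (successors {s1, s3, s4, s5, s6}): φ is false.
  s6 (successors {s0, s1}): φ is false.
  s7 (successors ∅): φ is true.
For instance, at s1:
  At s1: []s is false, []q is true, so []s & []q is false.
    At s1: []s requires s at every successor {s4}.
      s fails at s4, so []s is false at s1.
    At s1: []q requires q at every successor {s4}.
      At s4: q is true.
    So []q is true at s1.
Satisfying worlds: {s0, s3, s4, s7}

s0, s3, s4, s7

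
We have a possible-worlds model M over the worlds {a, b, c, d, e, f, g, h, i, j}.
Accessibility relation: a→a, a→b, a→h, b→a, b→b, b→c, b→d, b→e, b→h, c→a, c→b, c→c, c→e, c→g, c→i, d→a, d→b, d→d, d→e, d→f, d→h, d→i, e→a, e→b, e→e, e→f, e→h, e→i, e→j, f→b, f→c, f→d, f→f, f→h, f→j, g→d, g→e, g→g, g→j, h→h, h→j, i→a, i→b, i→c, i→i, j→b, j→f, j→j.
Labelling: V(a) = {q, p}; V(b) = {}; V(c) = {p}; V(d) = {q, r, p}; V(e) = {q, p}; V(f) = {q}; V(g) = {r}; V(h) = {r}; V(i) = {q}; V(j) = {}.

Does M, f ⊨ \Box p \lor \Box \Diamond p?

At f: \Box p is false, \Box \Diamond p is false, so \Box p \lor \Box \Diamond p is false.
  At f: \Box p requires p at every successor {b, c, d, f, h, j}.
    p fails at b, so \Box p is false at f.
  At f: \Box \Diamond p requires \Diamond p at every successor {b, c, d, f, h, j}.
    \Diamond p fails at h, so \Box \Diamond p is false at f.
      At h: \Diamond p requires p at some successor in {h, j}.
        At h: p is false.
        At j: p is false.
      So \Diamond p is false at h.

No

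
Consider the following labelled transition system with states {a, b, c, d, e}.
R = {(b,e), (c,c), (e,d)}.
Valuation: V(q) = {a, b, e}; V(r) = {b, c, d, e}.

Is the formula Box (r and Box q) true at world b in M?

Recall that Box ψ holds at a world iff ψ holds at every accessible world, and Dia ψ holds iff ψ holds at some accessible world.
At b: Box (r and Box q) requires r and Box q at every successor {e}.
  r and Box q fails at e, so Box (r and Box q) is false at b.
    At e: r is true, Box q is false, so r and Box q is false.
      At e: Box q requires q at every successor {d}.
        q fails at d, so Box q is false at e.

No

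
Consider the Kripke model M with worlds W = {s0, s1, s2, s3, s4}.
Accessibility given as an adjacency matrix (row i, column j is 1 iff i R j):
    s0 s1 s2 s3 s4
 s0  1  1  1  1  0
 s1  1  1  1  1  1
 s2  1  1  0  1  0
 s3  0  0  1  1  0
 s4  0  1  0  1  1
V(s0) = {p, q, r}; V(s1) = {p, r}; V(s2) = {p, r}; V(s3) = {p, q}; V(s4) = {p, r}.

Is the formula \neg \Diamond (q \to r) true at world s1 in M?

No

At s1: \Diamond (q \to r) is true, so \neg \Diamond (q \to r) is false.
  At s1: \Diamond (q \to r) requires q \to r at some successor in {s0, s1, s2, s3, s4}.
    q \to r holds at s0, so \Diamond (q \to r) is true at s1.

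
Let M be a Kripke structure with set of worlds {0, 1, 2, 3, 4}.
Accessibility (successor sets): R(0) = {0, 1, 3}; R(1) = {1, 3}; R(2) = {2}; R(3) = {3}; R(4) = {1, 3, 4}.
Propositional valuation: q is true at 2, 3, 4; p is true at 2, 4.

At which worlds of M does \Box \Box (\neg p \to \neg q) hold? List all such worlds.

Let φ = \Box \Box (\neg p \to \neg q). Evaluate φ at each world:
  0 (successors {0, 1, 3}): φ is false.
  1 (successors {1, 3}): φ is false.
  2 (successors {2}): φ is true.
  3 (successors {3}): φ is false.
  4 (successors {1, 3, 4}): φ is false.
For instance, at 0:
  At 0: \Box \Box (\neg p \to \neg q) requires \Box (\neg p \to \neg q) at every successor {0, 1, 3}.
    \Box (\neg p \to \neg q) fails at 0, so \Box \Box (\neg p \to \neg q) is false at 0.
      At 0: \Box (\neg p \to \neg q) requires \neg p \to \neg q at every successor {0, 1, 3}.
        \neg p \to \neg q fails at 3, so \Box (\neg p \to \neg q) is false at 0.
Satisfying worlds: {2}

2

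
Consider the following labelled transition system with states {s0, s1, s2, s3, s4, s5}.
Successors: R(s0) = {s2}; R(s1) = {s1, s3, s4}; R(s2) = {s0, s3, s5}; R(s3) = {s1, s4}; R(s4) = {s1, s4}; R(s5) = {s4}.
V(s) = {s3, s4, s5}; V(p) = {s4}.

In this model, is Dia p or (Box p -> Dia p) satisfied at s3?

Recall that Box ψ holds at a world iff ψ holds at every accessible world, and Dia ψ holds iff ψ holds at some accessible world.
At s3: Dia p is true, Box p -> Dia p is true, so Dia p or (Box p -> Dia p) is true.
  At s3: Dia p requires p at some successor in {s1, s4}.
    p holds at s4, so Dia p is true at s3.
  At s3: Box p is false, Dia p is true, so Box p -> Dia p is true.
    At s3: Box p requires p at every successor {s1, s4}.
      p fails at s1, so Box p is false at s3.
    At s3: Dia p requires p at some successor in {s1, s4}.
      p holds at s4, so Dia p is true at s3.

Yes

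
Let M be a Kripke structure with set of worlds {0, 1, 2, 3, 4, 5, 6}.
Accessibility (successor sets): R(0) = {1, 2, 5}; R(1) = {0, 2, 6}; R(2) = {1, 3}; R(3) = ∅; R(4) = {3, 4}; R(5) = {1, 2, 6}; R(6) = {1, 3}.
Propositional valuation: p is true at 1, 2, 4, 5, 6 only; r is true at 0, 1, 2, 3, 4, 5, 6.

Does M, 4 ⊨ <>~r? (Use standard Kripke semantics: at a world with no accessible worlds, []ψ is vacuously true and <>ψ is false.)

At 4: <>~r requires ~r at some successor in {3, 4}.
  At 3: ~r is false.
  At 4: ~r is false.
So <>~r is false at 4.

No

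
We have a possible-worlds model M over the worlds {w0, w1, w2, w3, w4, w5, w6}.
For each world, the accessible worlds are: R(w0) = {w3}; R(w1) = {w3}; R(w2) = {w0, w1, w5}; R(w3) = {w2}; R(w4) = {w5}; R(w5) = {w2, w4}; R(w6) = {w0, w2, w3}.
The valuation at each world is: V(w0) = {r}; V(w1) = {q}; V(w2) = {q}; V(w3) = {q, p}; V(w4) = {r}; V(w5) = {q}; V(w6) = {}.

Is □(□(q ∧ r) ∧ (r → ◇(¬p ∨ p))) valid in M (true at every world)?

No

Let φ = □(□(q ∧ r) ∧ (r → ◇(¬p ∨ p))). Evaluate φ at each world:
  w0 (successors {w3}): φ is false.
  w1 (successors {w3}): φ is false.
  w2 (successors {w0, w1, w5}): φ is false.
  w3 (successors {w2}): φ is false.
  w4 (successors {w5}): φ is false.
  w5 (successors {w2, w4}): φ is false.
  w6 (successors {w0, w2, w3}): φ is false.
Detail at w0 (counterexample):
  At w0: □(□(q ∧ r) ∧ (r → ◇(¬p ∨ p))) requires □(q ∧ r) ∧ (r → ◇(¬p ∨ p)) at every successor {w3}.
    □(q ∧ r) ∧ (r → ◇(¬p ∨ p)) fails at w3, so □(□(q ∧ r) ∧ (r → ◇(¬p ∨ p))) is false at w0.
      At w3: □(q ∧ r) is false, r → ◇(¬p ∨ p) is true, so □(q ∧ r) ∧ (r → ◇(¬p ∨ p)) is false.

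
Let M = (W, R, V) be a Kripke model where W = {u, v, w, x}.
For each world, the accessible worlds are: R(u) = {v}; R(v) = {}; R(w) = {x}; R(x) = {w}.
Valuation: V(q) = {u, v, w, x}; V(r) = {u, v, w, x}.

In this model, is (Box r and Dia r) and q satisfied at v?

At v: Box r and Dia r is false, q is true, so (Box r and Dia r) and q is false.
  At v: Box r is true, Dia r is false, so Box r and Dia r is false.
    At v: no accessible worlds, so Box r holds vacuously.
    At v: no accessible worlds, so Dia r is false.

No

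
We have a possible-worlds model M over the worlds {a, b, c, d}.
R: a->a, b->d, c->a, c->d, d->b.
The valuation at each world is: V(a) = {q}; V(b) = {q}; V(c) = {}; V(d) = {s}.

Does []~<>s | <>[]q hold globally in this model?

No

Recall that []ψ holds at a world iff ψ holds at every accessible world, and <>ψ holds iff ψ holds at some accessible world.
Let φ = []~<>s | <>[]q. Evaluate φ at each world:
  a (successors {a}): φ is true.
  b (successors {d}): φ is true.
  c (successors {a, d}): φ is true.
  d (successors {b}): φ is false.
Detail at d (counterexample):
  At d: []~<>s is false, <>[]q is false, so []~<>s | <>[]q is false.
    At d: []~<>s requires ~<>s at every successor {b}.
      ~<>s fails at b, so []~<>s is false at d.
    At d: <>[]q requires []q at some successor in {b}.
      At b: []q is false.
    So <>[]q is false at d.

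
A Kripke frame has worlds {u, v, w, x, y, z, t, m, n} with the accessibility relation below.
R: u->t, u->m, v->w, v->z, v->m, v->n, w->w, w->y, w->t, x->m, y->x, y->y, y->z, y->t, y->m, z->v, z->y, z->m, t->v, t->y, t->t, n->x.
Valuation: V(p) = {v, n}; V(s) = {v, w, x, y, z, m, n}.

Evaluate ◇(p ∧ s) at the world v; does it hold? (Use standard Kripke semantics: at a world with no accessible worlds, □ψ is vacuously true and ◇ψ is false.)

Recall that ◇ψ holds at a world iff ψ holds at some accessible world.
At v: ◇(p ∧ s) requires p ∧ s at some successor in {w, z, m, n}.
  p ∧ s holds at n, so ◇(p ∧ s) is true at v.

Yes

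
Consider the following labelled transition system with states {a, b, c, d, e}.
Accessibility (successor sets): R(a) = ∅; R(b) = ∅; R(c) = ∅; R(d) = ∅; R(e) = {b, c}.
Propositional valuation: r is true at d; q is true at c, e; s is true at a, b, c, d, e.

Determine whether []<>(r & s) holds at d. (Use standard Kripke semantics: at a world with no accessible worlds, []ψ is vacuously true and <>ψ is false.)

Recall that []ψ holds at a world iff ψ holds at every accessible world, and <>ψ holds iff ψ holds at some accessible world.
At d: no accessible worlds, so []<>(r & s) holds vacuously.

Yes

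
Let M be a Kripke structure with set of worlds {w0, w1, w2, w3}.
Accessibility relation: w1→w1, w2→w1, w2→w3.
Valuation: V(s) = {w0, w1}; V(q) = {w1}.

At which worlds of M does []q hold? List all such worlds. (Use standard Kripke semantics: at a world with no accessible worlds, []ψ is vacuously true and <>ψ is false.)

w0, w1, w3

Let φ = []q. Evaluate φ at each world:
  w0 (successors ∅): φ is true.
  w1 (successors {w1}): φ is true.
  w2 (successors {w1, w3}): φ is false.
  w3 (successors ∅): φ is true.
For instance, at w2:
  At w2: []q requires q at every successor {w1, w3}.
    q fails at w3, so []q is false at w2.
Satisfying worlds: {w0, w1, w3}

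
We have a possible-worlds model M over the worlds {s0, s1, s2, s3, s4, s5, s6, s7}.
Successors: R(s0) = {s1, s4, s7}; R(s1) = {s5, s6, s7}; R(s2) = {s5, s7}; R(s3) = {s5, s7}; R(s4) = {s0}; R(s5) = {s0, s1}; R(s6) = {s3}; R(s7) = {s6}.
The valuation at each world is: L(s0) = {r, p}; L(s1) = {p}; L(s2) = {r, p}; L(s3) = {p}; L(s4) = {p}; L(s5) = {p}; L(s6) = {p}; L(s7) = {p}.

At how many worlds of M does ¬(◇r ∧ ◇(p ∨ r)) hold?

Recall that ◇ψ holds at a world iff ψ holds at some accessible world.
Let φ = ¬(◇r ∧ ◇(p ∨ r)). Evaluate φ at each world:
  s0 (successors {s1, s4, s7}): φ is true.
  s1 (successors {s5, s6, s7}): φ is true.
  s2 (successors {s5, s7}): φ is true.
  s3 (successors {s5, s7}): φ is true.
  s4 (successors {s0}): φ is false.
  s5 (successors {s0, s1}): φ is false.
  s6 (successors {s3}): φ is true.
  s7 (successors {s6}): φ is true.
For instance, at s2:
  At s2: ◇r ∧ ◇(p ∨ r) is false, so ¬(◇r ∧ ◇(p ∨ r)) is true.
    At s2: ◇r is false, ◇(p ∨ r) is true, so ◇r ∧ ◇(p ∨ r) is false.
      At s2: ◇r requires r at some successor in {s5, s7}.
        At s5: r is false.
        At s7: r is false.
      So ◇r is false at s2.
      At s2: ◇(p ∨ r) requires p ∨ r at some successor in {s5, s7}.
        p ∨ r holds at s5, so ◇(p ∨ r) is true at s2.
Satisfying worlds: {s0, s1, s2, s3, s6, s7}

6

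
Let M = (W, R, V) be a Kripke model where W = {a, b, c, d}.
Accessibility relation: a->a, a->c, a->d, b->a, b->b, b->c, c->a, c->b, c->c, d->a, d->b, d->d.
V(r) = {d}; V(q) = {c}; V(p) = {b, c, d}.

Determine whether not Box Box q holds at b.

Recall that Box ψ holds at a world iff ψ holds at every accessible world, and Dia ψ holds iff ψ holds at some accessible world.
At b: Box Box q is false, so not Box Box q is true.
  At b: Box Box q requires Box q at every successor {a, b, c}.
    Box q fails at a, so Box Box q is false at b.
      At a: Box q requires q at every successor {a, c, d}.
        q fails at a, so Box q is false at a.

Yes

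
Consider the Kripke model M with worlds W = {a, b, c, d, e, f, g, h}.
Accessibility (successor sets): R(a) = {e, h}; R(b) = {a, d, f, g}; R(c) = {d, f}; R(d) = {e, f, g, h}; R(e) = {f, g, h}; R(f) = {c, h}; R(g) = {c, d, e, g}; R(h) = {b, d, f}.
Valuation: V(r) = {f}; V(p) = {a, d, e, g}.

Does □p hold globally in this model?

Recall that □ψ holds at a world iff ψ holds at every accessible world, and ◇ψ holds iff ψ holds at some accessible world.
Let φ = □p. Evaluate φ at each world:
  a (successors {e, h}): φ is false.
  b (successors {a, d, f, g}): φ is false.
  c (successors {d, f}): φ is false.
  d (successors {e, f, g, h}): φ is false.
  e (successors {f, g, h}): φ is false.
  f (successors {c, h}): φ is false.
  g (successors {c, d, e, g}): φ is false.
  h (successors {b, d, f}): φ is false.
Detail at a (counterexample):
  At a: □p requires p at every successor {e, h}.
    p fails at h, so □p is false at a.

No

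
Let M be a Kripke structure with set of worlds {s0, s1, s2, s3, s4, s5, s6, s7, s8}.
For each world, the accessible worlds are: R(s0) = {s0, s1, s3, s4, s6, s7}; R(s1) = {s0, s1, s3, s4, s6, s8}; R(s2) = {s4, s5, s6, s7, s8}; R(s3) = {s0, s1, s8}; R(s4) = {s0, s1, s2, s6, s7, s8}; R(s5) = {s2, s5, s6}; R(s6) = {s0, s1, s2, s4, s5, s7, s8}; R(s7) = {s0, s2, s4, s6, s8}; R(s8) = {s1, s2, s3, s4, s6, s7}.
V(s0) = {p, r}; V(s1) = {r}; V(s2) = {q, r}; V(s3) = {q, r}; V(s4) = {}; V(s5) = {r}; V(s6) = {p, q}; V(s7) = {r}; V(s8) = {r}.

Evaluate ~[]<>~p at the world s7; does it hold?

At s7: []<>~p is true, so ~[]<>~p is false.
  At s7: []<>~p requires <>~p at every successor {s0, s2, s4, s6, s8}.
    At s0: <>~p is true.
    At s2: <>~p is true.
    At s4: <>~p is true.
    At s6: <>~p is true.
    At s8: <>~p is true.
  So []<>~p is true at s7.

No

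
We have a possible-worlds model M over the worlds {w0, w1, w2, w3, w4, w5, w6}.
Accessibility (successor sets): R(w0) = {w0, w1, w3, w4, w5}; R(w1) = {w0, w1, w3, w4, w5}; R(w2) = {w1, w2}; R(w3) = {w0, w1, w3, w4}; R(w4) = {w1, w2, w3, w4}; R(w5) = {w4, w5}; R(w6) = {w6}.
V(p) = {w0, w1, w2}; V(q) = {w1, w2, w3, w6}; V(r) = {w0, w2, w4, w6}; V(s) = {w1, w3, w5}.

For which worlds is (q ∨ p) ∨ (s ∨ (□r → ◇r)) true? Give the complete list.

Let φ = (q ∨ p) ∨ (s ∨ (□r → ◇r)). Evaluate φ at each world:
  w0 (successors {w0, w1, w3, w4, w5}): φ is true.
  w1 (successors {w0, w1, w3, w4, w5}): φ is true.
  w2 (successors {w1, w2}): φ is true.
  w3 (successors {w0, w1, w3, w4}): φ is true.
  w4 (successors {w1, w2, w3, w4}): φ is true.
  w5 (successors {w4, w5}): φ is true.
  w6 (successors {w6}): φ is true.
For instance, at w3:
  At w3: q ∨ p is true, s ∨ (□r → ◇r) is true, so (q ∨ p) ∨ (s ∨ (□r → ◇r)) is true.
    At w3: s is true, □r → ◇r is true, so s ∨ (□r → ◇r) is true.
      At w3: □r is false, ◇r is true, so □r → ◇r is true.
Satisfying worlds: {w0, w1, w2, w3, w4, w5, w6}

w0, w1, w2, w3, w4, w5, w6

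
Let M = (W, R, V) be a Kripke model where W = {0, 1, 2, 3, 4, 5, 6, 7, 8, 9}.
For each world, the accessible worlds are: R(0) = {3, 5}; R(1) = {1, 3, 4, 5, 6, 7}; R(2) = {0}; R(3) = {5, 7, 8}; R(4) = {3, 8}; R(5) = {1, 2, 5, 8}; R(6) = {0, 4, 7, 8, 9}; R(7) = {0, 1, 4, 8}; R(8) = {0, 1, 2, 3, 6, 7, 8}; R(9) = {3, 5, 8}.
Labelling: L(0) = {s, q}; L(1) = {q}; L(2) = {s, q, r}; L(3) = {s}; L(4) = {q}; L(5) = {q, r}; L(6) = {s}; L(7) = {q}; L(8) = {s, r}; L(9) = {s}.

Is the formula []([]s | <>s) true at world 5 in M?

Yes

At 5: []([]s | <>s) requires []s | <>s at every successor {1, 2, 5, 8}.
  At 1: []s | <>s is true.
  At 2: []s | <>s is true.
  At 5: []s | <>s is true.
  At 8: []s | <>s is true.
So []([]s | <>s) is true at 5.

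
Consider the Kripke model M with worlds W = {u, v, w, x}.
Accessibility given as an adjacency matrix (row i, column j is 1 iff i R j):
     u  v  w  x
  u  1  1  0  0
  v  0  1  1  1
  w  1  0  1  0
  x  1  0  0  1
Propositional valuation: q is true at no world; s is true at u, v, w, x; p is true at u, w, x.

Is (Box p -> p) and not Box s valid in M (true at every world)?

Let φ = (Box p -> p) and not Box s. Evaluate φ at each world:
  u (successors {u, v}): φ is false.
  v (successors {v, w, x}): φ is false.
  w (successors {u, w}): φ is false.
  x (successors {u, x}): φ is false.
Detail at u (counterexample):
  At u: Box p -> p is true, not Box s is false, so (Box p -> p) and not Box s is false.
    At u: Box p is false, p is true, so Box p -> p is true.
      At u: Box p requires p at every successor {u, v}.
        p fails at v, so Box p is false at u.
    At u: Box s is true, so not Box s is false.
      At u: Box s requires s at every successor {u, v}.
        At u: s is true.
        At v: s is true.
      So Box s is true at u.

No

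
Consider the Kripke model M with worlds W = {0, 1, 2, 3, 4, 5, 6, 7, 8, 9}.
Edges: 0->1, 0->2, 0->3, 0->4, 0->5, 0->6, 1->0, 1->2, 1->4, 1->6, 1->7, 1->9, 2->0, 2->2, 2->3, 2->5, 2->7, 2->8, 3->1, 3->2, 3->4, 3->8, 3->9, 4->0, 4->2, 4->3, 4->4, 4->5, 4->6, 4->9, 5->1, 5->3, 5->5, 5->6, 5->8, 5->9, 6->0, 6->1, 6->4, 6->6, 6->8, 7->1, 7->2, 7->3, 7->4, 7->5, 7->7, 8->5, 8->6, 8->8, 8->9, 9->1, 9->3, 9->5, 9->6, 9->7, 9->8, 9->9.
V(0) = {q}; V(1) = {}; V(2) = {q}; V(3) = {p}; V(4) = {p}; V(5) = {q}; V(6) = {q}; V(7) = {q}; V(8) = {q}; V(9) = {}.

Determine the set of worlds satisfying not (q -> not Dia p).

Let φ = not (q -> not Dia p). Evaluate φ at each world:
  0 (successors {1, 2, 3, 4, 5, 6}): φ is true.
  1 (successors {0, 2, 4, 6, 7, 9}): φ is false.
  2 (successors {0, 2, 3, 5, 7, 8}): φ is true.
  3 (successors {1, 2, 4, 8, 9}): φ is false.
  4 (successors {0, 2, 3, 4, 5, 6, 9}): φ is false.
  5 (successors {1, 3, 5, 6, 8, 9}): φ is true.
  6 (successors {0, 1, 4, 6, 8}): φ is true.
  7 (successors {1, 2, 3, 4, 5, 7}): φ is true.
  8 (successors {5, 6, 8, 9}): φ is false.
  9 (successors {1, 3, 5, 6, 7, 8, 9}): φ is false.
For instance, at 5:
  At 5: q -> not Dia p is false, so not (q -> not Dia p) is true.
    At 5: q is true, not Dia p is false, so q -> not Dia p is false.
      At 5: Dia p is true, so not Dia p is false.
Satisfying worlds: {0, 2, 5, 6, 7}

0, 2, 5, 6, 7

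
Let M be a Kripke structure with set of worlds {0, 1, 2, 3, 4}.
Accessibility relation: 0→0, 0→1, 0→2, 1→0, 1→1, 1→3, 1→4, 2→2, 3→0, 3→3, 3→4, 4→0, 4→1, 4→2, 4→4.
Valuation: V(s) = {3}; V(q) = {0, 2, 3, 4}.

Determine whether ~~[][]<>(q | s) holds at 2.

Yes

Recall that []ψ holds at a world iff ψ holds at every accessible world, and <>ψ holds iff ψ holds at some accessible world.
At 2: ~[][]<>(q | s) is false, so ~~[][]<>(q | s) is true.
  At 2: [][]<>(q | s) is true, so ~[][]<>(q | s) is false.
    At 2: [][]<>(q | s) requires []<>(q | s) at every successor {2}.
      At 2: []<>(q | s) is true.
    So [][]<>(q | s) is true at 2.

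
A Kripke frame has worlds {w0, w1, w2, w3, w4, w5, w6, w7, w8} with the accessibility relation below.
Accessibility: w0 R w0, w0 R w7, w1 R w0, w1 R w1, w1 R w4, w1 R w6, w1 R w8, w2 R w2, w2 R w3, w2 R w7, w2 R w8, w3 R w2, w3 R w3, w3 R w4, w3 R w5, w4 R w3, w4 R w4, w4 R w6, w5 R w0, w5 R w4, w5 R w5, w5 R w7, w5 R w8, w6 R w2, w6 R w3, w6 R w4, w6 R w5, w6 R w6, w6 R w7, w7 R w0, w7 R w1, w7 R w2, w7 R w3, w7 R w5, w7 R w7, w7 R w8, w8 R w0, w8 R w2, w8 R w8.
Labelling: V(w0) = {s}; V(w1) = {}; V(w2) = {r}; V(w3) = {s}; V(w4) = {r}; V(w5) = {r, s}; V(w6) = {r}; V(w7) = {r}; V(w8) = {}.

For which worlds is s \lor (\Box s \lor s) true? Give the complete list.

w0, w3, w5

Let φ = s \lor (\Box s \lor s). Evaluate φ at each world:
  w0 (successors {w0, w7}): φ is true.
  w1 (successors {w0, w1, w4, w6, w8}): φ is false.
  w2 (successors {w2, w3, w7, w8}): φ is false.
  w3 (successors {w2, w3, w4, w5}): φ is true.
  w4 (successors {w3, w4, w6}): φ is false.
  w5 (successors {w0, w4, w5, w7, w8}): φ is true.
  w6 (successors {w2, w3, w4, w5, w6, w7}): φ is false.
  w7 (successors {w0, w1, w2, w3, w5, w7, w8}): φ is false.
  w8 (successors {w0, w2, w8}): φ is false.
For instance, at w5:
  At w5: s is true, \Box s \lor s is true, so s \lor (\Box s \lor s) is true.
    At w5: \Box s is false, s is true, so \Box s \lor s is true.
      At w5: \Box s requires s at every successor {w0, w4, w5, w7, w8}.
        s fails at w4, so \Box s is false at w5.
Satisfying worlds: {w0, w3, w5}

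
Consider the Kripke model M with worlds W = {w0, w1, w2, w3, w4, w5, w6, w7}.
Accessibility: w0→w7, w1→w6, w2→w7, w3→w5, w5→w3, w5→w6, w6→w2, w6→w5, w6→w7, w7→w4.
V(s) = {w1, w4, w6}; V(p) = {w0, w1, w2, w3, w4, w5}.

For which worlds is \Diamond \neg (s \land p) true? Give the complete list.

w0, w1, w2, w3, w5, w6

Let φ = \Diamond \neg (s \land p). Evaluate φ at each world:
  w0 (successors {w7}): φ is true.
  w1 (successors {w6}): φ is true.
  w2 (successors {w7}): φ is true.
  w3 (successors {w5}): φ is true.
  w4 (successors ∅): φ is false.
  w5 (successors {w3, w6}): φ is true.
  w6 (successors {w2, w5, w7}): φ is true.
  w7 (successors {w4}): φ is false.
For instance, at w3:
  At w3: \Diamond \neg (s \land p) requires \neg (s \land p) at some successor in {w5}.
    \neg (s \land p) holds at w5, so \Diamond \neg (s \land p) is true at w3.
Satisfying worlds: {w0, w1, w2, w3, w5, w6}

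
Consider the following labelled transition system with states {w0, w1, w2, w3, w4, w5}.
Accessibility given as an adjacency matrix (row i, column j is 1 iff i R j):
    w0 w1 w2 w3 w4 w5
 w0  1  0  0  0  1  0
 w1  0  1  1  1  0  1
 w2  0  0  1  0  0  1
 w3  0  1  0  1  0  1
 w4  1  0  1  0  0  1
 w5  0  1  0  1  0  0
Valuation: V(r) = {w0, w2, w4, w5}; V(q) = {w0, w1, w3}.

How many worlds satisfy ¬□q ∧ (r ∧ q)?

Let φ = ¬□q ∧ (r ∧ q). Evaluate φ at each world:
  w0 (successors {w0, w4}): φ is true.
  w1 (successors {w1, w2, w3, w5}): φ is false.
  w2 (successors {w2, w5}): φ is false.
  w3 (successors {w1, w3, w5}): φ is false.
  w4 (successors {w0, w2, w5}): φ is false.
  w5 (successors {w1, w3}): φ is false.
For instance, at w4:
  At w4: ¬□q is true, r ∧ q is false, so ¬□q ∧ (r ∧ q) is false.
    At w4: □q is false, so ¬□q is true.
      At w4: □q requires q at every successor {w0, w2, w5}.
        q fails at w2, so □q is false at w4.
Satisfying worlds: {w0}

1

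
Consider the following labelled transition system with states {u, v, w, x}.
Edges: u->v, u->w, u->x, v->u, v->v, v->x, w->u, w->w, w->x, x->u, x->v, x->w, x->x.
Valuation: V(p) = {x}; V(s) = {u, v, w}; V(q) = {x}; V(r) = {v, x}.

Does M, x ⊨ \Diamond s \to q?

At x: \Diamond s is true, q is true, so \Diamond s \to q is true.
  At x: \Diamond s requires s at some successor in {u, v, w, x}.
    s holds at u, so \Diamond s is true at x.

Yes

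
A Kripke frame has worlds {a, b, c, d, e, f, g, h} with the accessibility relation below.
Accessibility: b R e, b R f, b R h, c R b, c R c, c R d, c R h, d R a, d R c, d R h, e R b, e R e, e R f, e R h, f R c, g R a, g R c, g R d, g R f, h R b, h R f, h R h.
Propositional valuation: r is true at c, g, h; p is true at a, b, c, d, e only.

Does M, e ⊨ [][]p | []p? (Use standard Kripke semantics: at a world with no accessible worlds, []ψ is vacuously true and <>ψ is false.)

No

At e: [][]p is false, []p is false, so [][]p | []p is false.
  At e: [][]p requires []p at every successor {b, e, f, h}.
    []p fails at b, so [][]p is false at e.
      At b: []p requires p at every successor {e, f, h}.
        p fails at f, so []p is false at b.
  At e: []p requires p at every successor {b, e, f, h}.
    p fails at f, so []p is false at e.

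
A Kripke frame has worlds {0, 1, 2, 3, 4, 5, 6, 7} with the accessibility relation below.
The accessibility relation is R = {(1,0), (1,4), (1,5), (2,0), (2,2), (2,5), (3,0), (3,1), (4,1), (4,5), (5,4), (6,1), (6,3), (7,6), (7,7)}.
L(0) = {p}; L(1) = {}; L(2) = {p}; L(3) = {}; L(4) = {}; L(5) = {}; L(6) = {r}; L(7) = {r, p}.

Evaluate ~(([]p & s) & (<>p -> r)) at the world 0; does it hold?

Yes

At 0: ([]p & s) & (<>p -> r) is false, so ~(([]p & s) & (<>p -> r)) is true.
  At 0: []p & s is false, <>p -> r is true, so ([]p & s) & (<>p -> r) is false.
    At 0: []p is true, s is false, so []p & s is false.
      At 0: no accessible worlds, so []p holds vacuously.
    At 0: <>p is false, r is false, so <>p -> r is true.
      At 0: no accessible worlds, so <>p is false.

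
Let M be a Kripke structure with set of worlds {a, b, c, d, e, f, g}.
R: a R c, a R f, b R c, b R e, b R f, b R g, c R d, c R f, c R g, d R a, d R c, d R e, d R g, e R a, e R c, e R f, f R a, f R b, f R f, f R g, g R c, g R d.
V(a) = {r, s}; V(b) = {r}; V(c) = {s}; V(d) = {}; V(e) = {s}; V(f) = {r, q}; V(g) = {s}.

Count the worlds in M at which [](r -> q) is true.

4

Let φ = [](r -> q). Evaluate φ at each world:
  a (successors {c, f}): φ is true.
  b (successors {c, e, f, g}): φ is true.
  c (successors {d, f, g}): φ is true.
  d (successors {a, c, e, g}): φ is false.
  e (successors {a, c, f}): φ is false.
  f (successors {a, b, f, g}): φ is false.
  g (successors {c, d}): φ is true.
For instance, at a:
  At a: [](r -> q) requires r -> q at every successor {c, f}.
    At c: r -> q is true.
    At f: r -> q is true.
  So [](r -> q) is true at a.
Satisfying worlds: {a, b, c, g}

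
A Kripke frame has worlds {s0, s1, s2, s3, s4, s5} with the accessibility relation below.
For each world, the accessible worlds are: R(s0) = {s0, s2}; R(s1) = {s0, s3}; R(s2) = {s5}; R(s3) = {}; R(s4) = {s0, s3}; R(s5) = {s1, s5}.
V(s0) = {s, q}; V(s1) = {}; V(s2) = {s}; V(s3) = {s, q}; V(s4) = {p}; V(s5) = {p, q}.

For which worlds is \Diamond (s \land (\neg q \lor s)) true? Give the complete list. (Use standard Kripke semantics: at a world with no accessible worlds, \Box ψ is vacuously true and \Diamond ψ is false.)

Let φ = \Diamond (s \land (\neg q \lor s)). Evaluate φ at each world:
  s0 (successors {s0, s2}): φ is true.
  s1 (successors {s0, s3}): φ is true.
  s2 (successors {s5}): φ is false.
  s3 (successors ∅): φ is false.
  s4 (successors {s0, s3}): φ is true.
  s5 (successors {s1, s5}): φ is false.
For instance, at s5:
  At s5: \Diamond (s \land (\neg q \lor s)) requires s \land (\neg q \lor s) at some successor in {s1, s5}.
    At s1: s \land (\neg q \lor s) is false.
    At s5: s \land (\neg q \lor s) is false.
  So \Diamond (s \land (\neg q \lor s)) is false at s5.
Satisfying worlds: {s0, s1, s4}

s0, s1, s4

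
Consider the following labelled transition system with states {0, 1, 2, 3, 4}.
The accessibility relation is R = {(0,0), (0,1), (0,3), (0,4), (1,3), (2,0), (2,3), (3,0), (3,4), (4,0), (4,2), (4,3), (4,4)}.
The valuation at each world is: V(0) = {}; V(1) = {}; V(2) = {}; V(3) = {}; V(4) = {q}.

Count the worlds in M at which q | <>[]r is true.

Recall that []ψ holds at a world iff ψ holds at every accessible world, and <>ψ holds iff ψ holds at some accessible world.
Let φ = q | <>[]r. Evaluate φ at each world:
  0 (successors {0, 1, 3, 4}): φ is false.
  1 (successors {3}): φ is false.
  2 (successors {0, 3}): φ is false.
  3 (successors {0, 4}): φ is false.
  4 (successors {0, 2, 3, 4}): φ is true.
For instance, at 1:
  At 1: q is false, <>[]r is false, so q | <>[]r is false.
    At 1: <>[]r requires []r at some successor in {3}.
      At 3: []r is false.
    So <>[]r is false at 1.
Satisfying worlds: {4}

1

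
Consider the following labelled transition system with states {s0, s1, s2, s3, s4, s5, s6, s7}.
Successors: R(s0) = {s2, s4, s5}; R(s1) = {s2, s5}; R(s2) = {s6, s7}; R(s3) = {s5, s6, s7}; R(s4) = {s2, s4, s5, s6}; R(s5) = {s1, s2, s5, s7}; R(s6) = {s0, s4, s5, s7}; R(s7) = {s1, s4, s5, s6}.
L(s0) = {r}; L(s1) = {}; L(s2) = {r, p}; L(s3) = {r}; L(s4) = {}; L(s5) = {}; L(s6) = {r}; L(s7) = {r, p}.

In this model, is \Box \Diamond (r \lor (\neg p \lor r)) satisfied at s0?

Recall that \Box ψ holds at a world iff ψ holds at every accessible world, and \Diamond ψ holds iff ψ holds at some accessible world.
At s0: \Box \Diamond (r \lor (\neg p \lor r)) requires \Diamond (r \lor (\neg p \lor r)) at every successor {s2, s4, s5}.
    At s2: \Diamond (r \lor (\neg p \lor r)) requires r \lor (\neg p \lor r) at some successor in {s6, s7}.
      r \lor (\neg p \lor r) holds at s6, so \Diamond (r \lor (\neg p \lor r)) is true at s2.
    At s4: \Diamond (r \lor (\neg p \lor r)) requires r \lor (\neg p \lor r) at some successor in {s2, s4, s5, s6}.
      r \lor (\neg p \lor r) holds at s2, so \Diamond (r \lor (\neg p \lor r)) is true at s4.
    At s5: \Diamond (r \lor (\neg p \lor r)) requires r \lor (\neg p \lor r) at some successor in {s1, s2, s5, s7}.
      r \lor (\neg p \lor r) holds at s1, so \Diamond (r \lor (\neg p \lor r)) is true at s5.
So \Box \Diamond (r \lor (\neg p \lor r)) is true at s0.

Yes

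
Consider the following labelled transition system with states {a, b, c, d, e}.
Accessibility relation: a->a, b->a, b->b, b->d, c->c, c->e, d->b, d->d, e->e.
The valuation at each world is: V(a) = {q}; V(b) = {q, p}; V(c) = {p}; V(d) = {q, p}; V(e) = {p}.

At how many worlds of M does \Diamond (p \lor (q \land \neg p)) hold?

Let φ = \Diamond (p \lor (q \land \neg p)). Evaluate φ at each world:
  a (successors {a}): φ is true.
  b (successors {a, b, d}): φ is true.
  c (successors {c, e}): φ is true.
  d (successors {b, d}): φ is true.
  e (successors {e}): φ is true.
For instance, at c:
  At c: \Diamond (p \lor (q \land \neg p)) requires p \lor (q \land \neg p) at some successor in {c, e}.
    p \lor (q \land \neg p) holds at c, so \Diamond (p \lor (q \land \neg p)) is true at c.
Satisfying worlds: {a, b, c, d, e}

5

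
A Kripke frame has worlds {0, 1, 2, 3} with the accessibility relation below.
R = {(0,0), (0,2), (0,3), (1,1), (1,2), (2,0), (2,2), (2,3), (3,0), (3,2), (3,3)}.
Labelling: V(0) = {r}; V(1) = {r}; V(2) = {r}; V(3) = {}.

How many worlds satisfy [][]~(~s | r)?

Let φ = [][]~(~s | r). Evaluate φ at each world:
  0 (successors {0, 2, 3}): φ is false.
  1 (successors {1, 2}): φ is false.
  2 (successors {0, 2, 3}): φ is false.
  3 (successors {0, 2, 3}): φ is false.
For instance, at 1:
  At 1: [][]~(~s | r) requires []~(~s | r) at every successor {1, 2}.
    []~(~s | r) fails at 1, so [][]~(~s | r) is false at 1.
      At 1: []~(~s | r) requires ~(~s | r) at every successor {1, 2}.
        ~(~s | r) fails at 1, so []~(~s | r) is false at 1.
Satisfying worlds: none.

0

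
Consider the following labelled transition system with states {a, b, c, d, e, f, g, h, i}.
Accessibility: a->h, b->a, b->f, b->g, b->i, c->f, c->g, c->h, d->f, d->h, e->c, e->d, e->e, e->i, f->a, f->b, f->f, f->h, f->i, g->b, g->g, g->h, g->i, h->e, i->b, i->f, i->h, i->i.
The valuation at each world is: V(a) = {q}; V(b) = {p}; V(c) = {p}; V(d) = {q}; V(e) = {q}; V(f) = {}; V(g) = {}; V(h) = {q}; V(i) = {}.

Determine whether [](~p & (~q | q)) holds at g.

At g: [](~p & (~q | q)) requires ~p & (~q | q) at every successor {b, g, h, i}.
  ~p & (~q | q) fails at b, so [](~p & (~q | q)) is false at g.

No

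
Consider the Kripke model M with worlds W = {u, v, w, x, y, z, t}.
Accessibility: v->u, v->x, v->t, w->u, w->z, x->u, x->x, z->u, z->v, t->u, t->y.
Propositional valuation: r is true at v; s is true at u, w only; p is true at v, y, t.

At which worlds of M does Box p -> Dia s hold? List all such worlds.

Let φ = Box p -> Dia s. Evaluate φ at each world:
  u (successors ∅): φ is false.
  v (successors {u, x, t}): φ is true.
  w (successors {u, z}): φ is true.
  x (successors {u, x}): φ is true.
  y (successors ∅): φ is false.
  z (successors {u, v}): φ is true.
  t (successors {u, y}): φ is true.
For instance, at v:
  At v: Box p is false, Dia s is true, so Box p -> Dia s is true.
    At v: Box p requires p at every successor {u, x, t}.
      p fails at u, so Box p is false at v.
    At v: Dia s requires s at some successor in {u, x, t}.
      s holds at u, so Dia s is true at v.
Satisfying worlds: {v, w, x, z, t}

v, w, x, z, t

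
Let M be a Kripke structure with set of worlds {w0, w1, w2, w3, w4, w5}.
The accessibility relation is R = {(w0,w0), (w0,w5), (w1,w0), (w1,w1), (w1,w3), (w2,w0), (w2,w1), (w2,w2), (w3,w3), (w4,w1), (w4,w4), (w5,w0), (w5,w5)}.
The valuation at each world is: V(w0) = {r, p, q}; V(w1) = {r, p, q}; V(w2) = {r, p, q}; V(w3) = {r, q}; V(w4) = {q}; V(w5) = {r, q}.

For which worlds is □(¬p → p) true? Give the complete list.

Let φ = □(¬p → p). Evaluate φ at each world:
  w0 (successors {w0, w5}): φ is false.
  w1 (successors {w0, w1, w3}): φ is false.
  w2 (successors {w0, w1, w2}): φ is true.
  w3 (successors {w3}): φ is false.
  w4 (successors {w1, w4}): φ is false.
  w5 (successors {w0, w5}): φ is false.
For instance, at w5:
  At w5: □(¬p → p) requires ¬p → p at every successor {w0, w5}.
    ¬p → p fails at w5, so □(¬p → p) is false at w5.
Satisfying worlds: {w2}

w2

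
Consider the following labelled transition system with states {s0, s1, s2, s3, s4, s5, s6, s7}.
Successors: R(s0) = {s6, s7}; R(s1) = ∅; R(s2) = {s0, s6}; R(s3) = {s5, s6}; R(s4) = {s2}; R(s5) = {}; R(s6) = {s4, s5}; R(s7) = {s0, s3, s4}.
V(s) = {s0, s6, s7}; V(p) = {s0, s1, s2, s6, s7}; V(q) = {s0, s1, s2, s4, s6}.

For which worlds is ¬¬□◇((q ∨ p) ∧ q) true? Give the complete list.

Let φ = ¬¬□◇((q ∨ p) ∧ q). Evaluate φ at each world:
  s0 (successors {s6, s7}): φ is true.
  s1 (successors ∅): φ is true.
  s2 (successors {s0, s6}): φ is true.
  s3 (successors {s5, s6}): φ is false.
  s4 (successors {s2}): φ is true.
  s5 (successors ∅): φ is true.
  s6 (successors {s4, s5}): φ is false.
  s7 (successors {s0, s3, s4}): φ is true.
For instance, at s7:
  At s7: ¬□◇((q ∨ p) ∧ q) is false, so ¬¬□◇((q ∨ p) ∧ q) is true.
    At s7: □◇((q ∨ p) ∧ q) is true, so ¬□◇((q ∨ p) ∧ q) is false.
      At s7: □◇((q ∨ p) ∧ q) requires ◇((q ∨ p) ∧ q) at every successor {s0, s3, s4}.
        At s0: ◇((q ∨ p) ∧ q) is true.
        At s3: ◇((q ∨ p) ∧ q) is true.
        At s4: ◇((q ∨ p) ∧ q) is true.
      So □◇((q ∨ p) ∧ q) is true at s7.
Satisfying worlds: {s0, s1, s2, s4, s5, s7}

s0, s1, s2, s4, s5, s7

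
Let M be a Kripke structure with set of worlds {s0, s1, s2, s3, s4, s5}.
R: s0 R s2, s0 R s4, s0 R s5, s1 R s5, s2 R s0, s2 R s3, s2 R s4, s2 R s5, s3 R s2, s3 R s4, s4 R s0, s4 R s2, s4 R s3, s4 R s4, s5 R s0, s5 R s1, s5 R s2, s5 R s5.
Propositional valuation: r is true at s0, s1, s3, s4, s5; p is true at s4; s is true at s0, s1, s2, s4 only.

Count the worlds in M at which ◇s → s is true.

Recall that ◇ψ holds at a world iff ψ holds at some accessible world.
Let φ = ◇s → s. Evaluate φ at each world:
  s0 (successors {s2, s4, s5}): φ is true.
  s1 (successors {s5}): φ is true.
  s2 (successors {s0, s3, s4, s5}): φ is true.
  s3 (successors {s2, s4}): φ is false.
  s4 (successors {s0, s2, s3, s4}): φ is true.
  s5 (successors {s0, s1, s2, s5}): φ is false.
For instance, at s1:
  At s1: ◇s is false, s is true, so ◇s → s is true.
    At s1: ◇s requires s at some successor in {s5}.
      At s5: s is false.
    So ◇s is false at s1.
Satisfying worlds: {s0, s1, s2, s4}

4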